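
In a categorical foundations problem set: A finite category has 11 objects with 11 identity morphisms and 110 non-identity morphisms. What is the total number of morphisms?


Each object has an identity morphism, giving 11 identities.
Adding the 110 non-identity morphisms:
Total = 11 + 110 = 121

121


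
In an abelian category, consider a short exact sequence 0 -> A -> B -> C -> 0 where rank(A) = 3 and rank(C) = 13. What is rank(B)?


For a short exact sequence 0 -> A -> B -> C -> 0,
rank is additive: rank(B) = rank(A) + rank(C).
rank(B) = 3 + 13 = 16

16


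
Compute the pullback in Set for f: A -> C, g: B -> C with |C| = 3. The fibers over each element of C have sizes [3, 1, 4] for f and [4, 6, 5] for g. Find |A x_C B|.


The pullback A x_C B consists of pairs (a, b) with f(a) = g(b).
For each element c in C, the fiber product has |f^-1(c)| * |g^-1(c)| elements.
Summing over C: 3 * 4 + 1 * 6 + 4 * 5
= 12 + 6 + 20 = 38

38


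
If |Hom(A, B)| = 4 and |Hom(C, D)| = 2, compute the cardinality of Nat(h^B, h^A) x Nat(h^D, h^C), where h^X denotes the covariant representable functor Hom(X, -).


By the Yoneda lemma, Nat(h^B, h^A) is isomorphic to Hom(A, B),
so |Nat(h^B, h^A)| = |Hom(A, B)| and |Nat(h^D, h^C)| = |Hom(C, D)|.
|Hom(A, B)| = 4, |Hom(C, D)| = 2.
|Nat(h^B, h^A) x Nat(h^D, h^C)| = 4 * 2 = 8

8


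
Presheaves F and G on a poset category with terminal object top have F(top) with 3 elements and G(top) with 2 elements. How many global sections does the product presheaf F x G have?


Global sections of a presheaf on a poset with terminal top satisfy
Gamma(H) ~ H(top). Presheaves admit pointwise products, so
(F x G)(top) = F(top) x G(top) (Cartesian product).
|Gamma(F x G)| = |F(top)| * |G(top)| = 3 * 2 = 6.

6


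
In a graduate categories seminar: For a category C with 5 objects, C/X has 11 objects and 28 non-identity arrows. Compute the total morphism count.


In the slice category C/X, objects are morphisms to X.
Identity morphisms: 11 (one per object of C/X).
Non-identity morphisms: 28.
Total = 11 + 28 = 39

39


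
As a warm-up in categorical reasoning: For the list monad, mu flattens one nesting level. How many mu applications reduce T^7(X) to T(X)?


Each application of mu: T^2 -> T removes one layer of nesting.
Starting at depth 7 (i.e., T^7(X)), we need to reach T(X).
Number of mu applications = 7 - 1 = 6

6


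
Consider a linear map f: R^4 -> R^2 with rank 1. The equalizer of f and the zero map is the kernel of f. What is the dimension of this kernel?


The equalizer of f and the zero map is ker(f).
By the rank-nullity theorem: dim(ker(f)) = dim(domain) - rank(f).
dim(ker(f)) = 4 - 1 = 3

3


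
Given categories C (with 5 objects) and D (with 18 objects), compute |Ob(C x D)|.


The product category C x D has objects that are pairs (c, d).
Number of pairs = |Ob(C)| * |Ob(D)| = 5 * 18 = 90

90


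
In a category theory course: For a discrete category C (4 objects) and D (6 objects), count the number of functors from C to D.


A functor from a discrete category C to D is determined by
where each object maps. Each of the 4 objects of C can map
to any of the 6 objects of D independently.
Number of functors = 6^4 = 1296

1296


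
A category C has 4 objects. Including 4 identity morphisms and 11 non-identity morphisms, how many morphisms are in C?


Each object has an identity morphism, giving 4 identities.
Adding the 11 non-identity morphisms:
Total = 4 + 11 = 15

15


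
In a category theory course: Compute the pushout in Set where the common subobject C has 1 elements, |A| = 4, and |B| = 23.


The pushout A +_C B identifies the images of C in A and B.
|A +_C B| = |A| + |B| - |C| (for injections).
= 4 + 23 - 1 = 26

26


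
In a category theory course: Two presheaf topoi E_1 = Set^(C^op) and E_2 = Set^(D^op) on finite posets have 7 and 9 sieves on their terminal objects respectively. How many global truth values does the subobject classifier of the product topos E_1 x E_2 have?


In a product of presheaf topoi E_1 x E_2, the subobject classifier
is Omega = Omega_1 x Omega_2 (componentwise), so
|Omega(top)| = |Omega_1(top_1)| * |Omega_2(top_2)|.
= 7 * 9 = 63.

63


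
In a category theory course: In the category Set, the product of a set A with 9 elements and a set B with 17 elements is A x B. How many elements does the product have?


In Set, the product A x B is the Cartesian product.
By the universal property, |A x B| = |A| * |B|.
|A x B| = 9 * 17 = 153

153


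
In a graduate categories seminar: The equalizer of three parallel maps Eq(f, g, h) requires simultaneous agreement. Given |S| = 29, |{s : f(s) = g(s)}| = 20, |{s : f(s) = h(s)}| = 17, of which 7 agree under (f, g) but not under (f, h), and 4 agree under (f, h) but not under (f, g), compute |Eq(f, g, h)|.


Eq(f, g, h) is the triple-agreement set: points in S where all three
maps take the same value. Using inclusion-exclusion on the pairwise data:
Pair (f, g) agrees on 20 points; pair (f, h) on 17 points.
Points agreeing under (f, g) but not (f, h) = 7; under (f, h) but not (f, g) = 4.
Triple-agreement = agreement-in-(f, g) minus points that agree under (f, g) but not (f, h):
|Eq(f, g, h)| = 20 - 7 = 13
(cross-check via (f, h): 17 - 4 = 13.)

13


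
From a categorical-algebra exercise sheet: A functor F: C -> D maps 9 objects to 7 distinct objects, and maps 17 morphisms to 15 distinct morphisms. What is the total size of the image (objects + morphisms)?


The image of F consists of distinct objects and distinct morphisms.
|Im(F)| on objects = 7
|Im(F)| on morphisms = 15
Total image cardinality = 7 + 15 = 22

22


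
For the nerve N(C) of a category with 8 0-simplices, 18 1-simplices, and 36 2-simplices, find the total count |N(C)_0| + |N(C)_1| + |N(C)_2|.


The 2-skeleton of the nerve N(C) consists of simplices in dimensions 0, 1, 2:
  |N(C)_0| = 8 (objects)
  |N(C)_1| = 18 (morphisms)
  |N(C)_2| = 36 (composable pairs)
Total = 8 + 18 + 36 = 62

62


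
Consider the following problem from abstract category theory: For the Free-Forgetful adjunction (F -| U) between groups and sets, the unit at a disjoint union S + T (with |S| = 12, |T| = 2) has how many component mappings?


The unit eta_X: X -> U(F(X)) of the Free-Forgetful adjunction
maps each element of X to a generator of F(X). For X = S + T (disjoint
union in Set), |S + T| = |S| + |T|.
Total mappings = 12 + 2 = 14.

14


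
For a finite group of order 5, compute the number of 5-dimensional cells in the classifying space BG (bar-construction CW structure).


In the bar-construction CW model of BG, the n-cells are indexed by
n-tuples [g_1|...|g_n] of non-identity elements of G (degenerate
simplices with some g_i = e do not contribute cells), so there are
(|G| - 1)^n n-cells.
For dim = 5 with |G| = 5:
cells = (5 - 1)^5 = 4^5 = 1024

1024


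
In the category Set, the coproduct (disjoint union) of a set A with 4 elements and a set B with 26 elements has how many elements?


In Set, the coproduct A + B is the disjoint union.
|A + B| = |A| + |B| = 4 + 26 = 30

30


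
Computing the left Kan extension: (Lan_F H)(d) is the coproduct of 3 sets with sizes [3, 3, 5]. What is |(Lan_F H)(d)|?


Pointwise, the left Kan extension (Lan_F H)(d) is the colimit, indexed
by the comma category (F downarrow d), of H composed with the
projection (F downarrow d) -> C. Here that colimit is given
as a coproduct (disjoint union) of sets, so its cardinality is the
sum of the sizes of the summands.
Coproduct of sets with sizes: 3 + 3 + 5
= 11

11


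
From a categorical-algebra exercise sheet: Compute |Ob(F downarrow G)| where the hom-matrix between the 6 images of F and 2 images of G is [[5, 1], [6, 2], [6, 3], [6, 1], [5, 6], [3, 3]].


Objects of (F downarrow G) are triples (a, b, h: F(a)->G(b)).
The count equals the sum of all entries in the hom-matrix.
sum(row 0) = 6
sum(row 1) = 8
sum(row 2) = 9
sum(row 3) = 7
sum(row 4) = 11
sum(row 5) = 6
Grand total = 47

47


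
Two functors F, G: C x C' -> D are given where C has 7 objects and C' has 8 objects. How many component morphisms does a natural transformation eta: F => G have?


A natural transformation eta: F => G assigns one component morphism per
object of the domain category.
The domain is the product category C x C', so
|Ob(C x C')| = |Ob(C)| * |Ob(C')| = 7 * 8 = 56.
Therefore eta has 56 component morphisms.

56


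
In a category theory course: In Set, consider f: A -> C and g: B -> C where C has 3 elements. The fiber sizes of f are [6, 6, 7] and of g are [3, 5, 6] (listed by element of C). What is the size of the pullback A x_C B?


The pullback A x_C B consists of pairs (a, b) with f(a) = g(b).
For each element c in C, the fiber product has |f^-1(c)| * |g^-1(c)| elements.
Summing over C: 6 * 3 + 6 * 5 + 7 * 6
= 18 + 30 + 42 = 90

90


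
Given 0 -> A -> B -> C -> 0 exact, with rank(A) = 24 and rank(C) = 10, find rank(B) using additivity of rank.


For a short exact sequence 0 -> A -> B -> C -> 0,
rank is additive: rank(B) = rank(A) + rank(C).
rank(B) = 24 + 10 = 34

34


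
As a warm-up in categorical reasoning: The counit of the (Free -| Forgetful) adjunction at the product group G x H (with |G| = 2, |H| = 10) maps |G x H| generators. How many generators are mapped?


The counit epsilon_K: F(U(K)) -> K of the Free-Forgetful adjunction
maps |K| generators of F(U(K)) into K. For K = G x H (the product group),
|G x H| = |G| * |H|.
Total generators mapped = 2 * 10 = 20.

20


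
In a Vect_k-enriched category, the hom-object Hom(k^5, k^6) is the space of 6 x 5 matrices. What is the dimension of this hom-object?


In Vect-enriched categories, Hom(k^n, k^m) is the space of m x n matrices.
dim(Hom(k^5, k^6)) = 6 * 5 = 30

30


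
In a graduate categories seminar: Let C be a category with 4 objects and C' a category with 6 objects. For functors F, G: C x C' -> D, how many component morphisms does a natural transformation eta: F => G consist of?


A natural transformation eta: F => G assigns one component morphism per
object of the domain category.
The domain is the product category C x C', so
|Ob(C x C')| = |Ob(C)| * |Ob(C')| = 4 * 6 = 24.
Therefore eta has 24 component morphisms.

24


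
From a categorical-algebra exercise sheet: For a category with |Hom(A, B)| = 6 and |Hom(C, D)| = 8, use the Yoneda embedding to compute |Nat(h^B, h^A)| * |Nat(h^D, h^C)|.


By the Yoneda lemma, Nat(h^B, h^A) is isomorphic to Hom(A, B),
so |Nat(h^B, h^A)| = |Hom(A, B)| and |Nat(h^D, h^C)| = |Hom(C, D)|.
|Hom(A, B)| = 6, |Hom(C, D)| = 8.
|Nat(h^B, h^A) x Nat(h^D, h^C)| = 6 * 8 = 48

48


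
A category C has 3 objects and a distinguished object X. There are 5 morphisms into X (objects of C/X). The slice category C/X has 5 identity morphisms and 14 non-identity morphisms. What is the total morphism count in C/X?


In the slice category C/X, objects are morphisms to X.
Identity morphisms: 5 (one per object of C/X).
Non-identity morphisms: 14.
Total = 5 + 14 = 19

19


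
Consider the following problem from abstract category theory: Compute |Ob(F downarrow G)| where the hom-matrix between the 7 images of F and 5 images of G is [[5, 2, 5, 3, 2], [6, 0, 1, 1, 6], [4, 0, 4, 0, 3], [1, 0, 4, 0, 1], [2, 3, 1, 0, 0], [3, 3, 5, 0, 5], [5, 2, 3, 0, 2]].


Objects of (F downarrow G) are triples (a, b, h: F(a)->G(b)).
The count equals the sum of all entries in the hom-matrix.
sum(row 0) = 17
sum(row 1) = 14
sum(row 2) = 11
sum(row 3) = 6
sum(row 4) = 6
sum(row 5) = 16
sum(row 6) = 12
Grand total = 82

82


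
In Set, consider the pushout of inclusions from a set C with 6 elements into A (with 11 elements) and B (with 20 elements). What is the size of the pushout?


The pushout A +_C B identifies the images of C in A and B.
|A +_C B| = |A| + |B| - |C| (for injections).
= 11 + 20 - 6 = 25

25


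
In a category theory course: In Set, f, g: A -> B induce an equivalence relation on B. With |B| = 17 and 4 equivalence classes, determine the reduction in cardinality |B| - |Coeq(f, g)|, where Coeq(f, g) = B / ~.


The coequalizer Coeq(f, g) = B / ~ has one element per equivalence class.
|B| = 17, |Coeq(f, g)| = 4.
|B| - |Coeq(f, g)| = 17 - 4 = 13.

13


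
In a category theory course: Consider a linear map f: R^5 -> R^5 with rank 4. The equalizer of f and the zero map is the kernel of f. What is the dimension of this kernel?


The equalizer of f and the zero map is ker(f).
By the rank-nullity theorem: dim(ker(f)) = dim(domain) - rank(f).
dim(ker(f)) = 5 - 4 = 1

1


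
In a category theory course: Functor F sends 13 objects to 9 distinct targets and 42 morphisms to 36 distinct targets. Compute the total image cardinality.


The image of F consists of distinct objects and distinct morphisms.
|Im(F)| on objects = 9
|Im(F)| on morphisms = 36
Total image cardinality = 9 + 36 = 45

45


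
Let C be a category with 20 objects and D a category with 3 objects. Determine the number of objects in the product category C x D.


The product category C x D has objects that are pairs (c, d).
Number of pairs = |Ob(C)| * |Ob(D)| = 20 * 3 = 60

60


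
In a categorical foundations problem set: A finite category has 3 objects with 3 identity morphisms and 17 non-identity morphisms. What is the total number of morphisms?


Each object has an identity morphism, giving 3 identities.
Adding the 17 non-identity morphisms:
Total = 3 + 17 = 20

20


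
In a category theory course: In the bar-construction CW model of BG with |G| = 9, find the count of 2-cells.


In the bar-construction CW model of BG, the n-cells are indexed by
n-tuples [g_1|...|g_n] of non-identity elements of G (degenerate
simplices with some g_i = e do not contribute cells), so there are
(|G| - 1)^n n-cells.
For dim = 2 with |G| = 9:
cells = (9 - 1)^2 = 8^2 = 64

64


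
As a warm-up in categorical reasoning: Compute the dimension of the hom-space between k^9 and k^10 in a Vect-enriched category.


In Vect-enriched categories, Hom(k^n, k^m) is the space of m x n matrices.
dim(Hom(k^9, k^10)) = 10 * 9 = 90

90


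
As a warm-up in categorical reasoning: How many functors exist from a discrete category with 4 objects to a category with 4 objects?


A functor from a discrete category C to D is determined by
where each object maps. Each of the 4 objects of C can map
to any of the 4 objects of D independently.
Number of functors = 4^4 = 256

256


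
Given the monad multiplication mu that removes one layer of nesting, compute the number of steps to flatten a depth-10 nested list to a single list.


Each application of mu: T^2 -> T removes one layer of nesting.
Starting at depth 10 (i.e., T^10(X)), we need to reach T(X).
Number of mu applications = 10 - 1 = 9

9


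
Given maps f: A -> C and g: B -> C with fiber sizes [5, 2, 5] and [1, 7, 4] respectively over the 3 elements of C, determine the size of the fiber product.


The pullback A x_C B consists of pairs (a, b) with f(a) = g(b).
For each element c in C, the fiber product has |f^-1(c)| * |g^-1(c)| elements.
Summing over C: 5 * 1 + 2 * 7 + 5 * 4
= 5 + 14 + 20 = 39

39


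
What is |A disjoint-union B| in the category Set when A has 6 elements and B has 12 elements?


In Set, the coproduct A + B is the disjoint union.
|A + B| = |A| + |B| = 6 + 12 = 18

18


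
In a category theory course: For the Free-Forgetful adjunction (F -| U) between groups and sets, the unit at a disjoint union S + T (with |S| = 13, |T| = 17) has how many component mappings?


The unit eta_X: X -> U(F(X)) of the Free-Forgetful adjunction
maps each element of X to a generator of F(X). For X = S + T (disjoint
union in Set), |S + T| = |S| + |T|.
Total mappings = 13 + 17 = 30.

30


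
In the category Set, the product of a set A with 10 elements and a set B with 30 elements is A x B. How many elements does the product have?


In Set, the product A x B is the Cartesian product.
By the universal property, |A x B| = |A| * |B|.
|A x B| = 10 * 30 = 300

300


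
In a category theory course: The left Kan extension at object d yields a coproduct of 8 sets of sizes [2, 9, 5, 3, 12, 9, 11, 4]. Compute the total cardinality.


Pointwise, the left Kan extension (Lan_F H)(d) is the colimit, indexed
by the comma category (F downarrow d), of H composed with the
projection (F downarrow d) -> C. Here that colimit is given
as a coproduct (disjoint union) of sets, so its cardinality is the
sum of the sizes of the summands.
Coproduct of sets with sizes: 2 + 9 + 5 + 3 + 12 + 9 + 11 + 4
= 55

55


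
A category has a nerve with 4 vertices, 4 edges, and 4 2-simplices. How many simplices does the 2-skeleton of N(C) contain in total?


The 2-skeleton of the nerve N(C) consists of simplices in dimensions 0, 1, 2:
  |N(C)_0| = 4 (objects)
  |N(C)_1| = 4 (morphisms)
  |N(C)_2| = 4 (composable pairs)
Total = 4 + 4 + 4 = 12

12


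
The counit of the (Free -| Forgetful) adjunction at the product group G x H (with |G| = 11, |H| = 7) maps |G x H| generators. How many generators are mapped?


The counit epsilon_K: F(U(K)) -> K of the Free-Forgetful adjunction
maps |K| generators of F(U(K)) into K. For K = G x H (the product group),
|G x H| = |G| * |H|.
Total generators mapped = 11 * 7 = 77.

77


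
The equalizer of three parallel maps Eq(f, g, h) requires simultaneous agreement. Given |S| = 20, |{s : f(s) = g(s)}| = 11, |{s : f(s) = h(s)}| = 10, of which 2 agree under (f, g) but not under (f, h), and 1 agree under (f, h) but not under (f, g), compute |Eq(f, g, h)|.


Eq(f, g, h) is the triple-agreement set: points in S where all three
maps take the same value. Using inclusion-exclusion on the pairwise data:
Pair (f, g) agrees on 11 points; pair (f, h) on 10 points.
Points agreeing under (f, g) but not (f, h) = 2; under (f, h) but not (f, g) = 1.
Triple-agreement = agreement-in-(f, g) minus points that agree under (f, g) but not (f, h):
|Eq(f, g, h)| = 11 - 2 = 9
(cross-check via (f, h): 10 - 1 = 9.)

9


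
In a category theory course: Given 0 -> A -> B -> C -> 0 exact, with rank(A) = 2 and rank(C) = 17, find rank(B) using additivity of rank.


For a short exact sequence 0 -> A -> B -> C -> 0,
rank is additive: rank(B) = rank(A) + rank(C).
rank(B) = 2 + 17 = 19

19


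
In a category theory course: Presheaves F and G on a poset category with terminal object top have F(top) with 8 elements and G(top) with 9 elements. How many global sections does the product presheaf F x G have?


Global sections of a presheaf on a poset with terminal top satisfy
Gamma(H) ~ H(top). Presheaves admit pointwise products, so
(F x G)(top) = F(top) x G(top) (Cartesian product).
|Gamma(F x G)| = |F(top)| * |G(top)| = 8 * 9 = 72.

72


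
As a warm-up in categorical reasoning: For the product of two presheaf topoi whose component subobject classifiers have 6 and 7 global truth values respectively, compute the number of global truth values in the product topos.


In a product of presheaf topoi E_1 x E_2, the subobject classifier
is Omega = Omega_1 x Omega_2 (componentwise), so
|Omega(top)| = |Omega_1(top_1)| * |Omega_2(top_2)|.
= 6 * 7 = 42.

42


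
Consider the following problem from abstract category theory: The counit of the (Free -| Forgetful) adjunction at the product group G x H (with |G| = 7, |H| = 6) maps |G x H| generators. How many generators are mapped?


The counit epsilon_K: F(U(K)) -> K of the Free-Forgetful adjunction
maps |K| generators of F(U(K)) into K. For K = G x H (the product group),
|G x H| = |G| * |H|.
Total generators mapped = 7 * 6 = 42.

42


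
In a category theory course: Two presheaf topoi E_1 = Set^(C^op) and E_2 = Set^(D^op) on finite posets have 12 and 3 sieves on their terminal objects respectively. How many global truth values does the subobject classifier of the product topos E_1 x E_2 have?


In a product of presheaf topoi E_1 x E_2, the subobject classifier
is Omega = Omega_1 x Omega_2 (componentwise), so
|Omega(top)| = |Omega_1(top_1)| * |Omega_2(top_2)|.
= 12 * 3 = 36.

36


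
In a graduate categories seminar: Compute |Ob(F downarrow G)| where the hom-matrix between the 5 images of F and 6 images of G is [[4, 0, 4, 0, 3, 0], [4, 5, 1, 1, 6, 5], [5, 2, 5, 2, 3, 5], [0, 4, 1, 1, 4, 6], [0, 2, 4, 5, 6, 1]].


Objects of (F downarrow G) are triples (a, b, h: F(a)->G(b)).
The count equals the sum of all entries in the hom-matrix.
sum(row 0) = 11
sum(row 1) = 22
sum(row 2) = 22
sum(row 3) = 16
sum(row 4) = 18
Grand total = 89

89


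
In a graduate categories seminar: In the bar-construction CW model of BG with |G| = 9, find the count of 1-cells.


In the bar-construction CW model of BG, the n-cells are indexed by
n-tuples [g_1|...|g_n] of non-identity elements of G (degenerate
simplices with some g_i = e do not contribute cells), so there are
(|G| - 1)^n n-cells.
For dim = 1 with |G| = 9:
cells = (9 - 1)^1 = 8^1 = 8

8


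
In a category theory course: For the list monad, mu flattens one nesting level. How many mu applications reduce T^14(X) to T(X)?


Each application of mu: T^2 -> T removes one layer of nesting.
Starting at depth 14 (i.e., T^14(X)), we need to reach T(X).
Number of mu applications = 14 - 1 = 13

13


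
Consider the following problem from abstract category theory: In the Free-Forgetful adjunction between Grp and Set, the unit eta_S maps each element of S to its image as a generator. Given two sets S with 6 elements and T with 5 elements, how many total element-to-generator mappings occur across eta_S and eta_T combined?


The unit eta_X: X -> U(F(X)) of the Free-Forgetful adjunction
maps each element of X to a generator of F(X). For X = S + T (disjoint
union in Set), |S + T| = |S| + |T|.
Total mappings = 6 + 5 = 11.

11


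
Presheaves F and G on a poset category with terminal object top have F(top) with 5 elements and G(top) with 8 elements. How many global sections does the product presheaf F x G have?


Global sections of a presheaf on a poset with terminal top satisfy
Gamma(H) ~ H(top). Presheaves admit pointwise products, so
(F x G)(top) = F(top) x G(top) (Cartesian product).
|Gamma(F x G)| = |F(top)| * |G(top)| = 5 * 8 = 40.

40


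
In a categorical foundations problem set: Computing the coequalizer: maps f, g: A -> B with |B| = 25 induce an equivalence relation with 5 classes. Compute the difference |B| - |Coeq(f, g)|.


The coequalizer Coeq(f, g) = B / ~ has one element per equivalence class.
|B| = 25, |Coeq(f, g)| = 5.
|B| - |Coeq(f, g)| = 25 - 5 = 20.

20


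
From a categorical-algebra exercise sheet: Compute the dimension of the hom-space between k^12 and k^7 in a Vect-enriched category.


In Vect-enriched categories, Hom(k^n, k^m) is the space of m x n matrices.
dim(Hom(k^12, k^7)) = 7 * 12 = 84

84


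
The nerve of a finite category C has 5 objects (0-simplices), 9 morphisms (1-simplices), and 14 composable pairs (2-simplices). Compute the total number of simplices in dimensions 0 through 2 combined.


The 2-skeleton of the nerve N(C) consists of simplices in dimensions 0, 1, 2:
  |N(C)_0| = 5 (objects)
  |N(C)_1| = 9 (morphisms)
  |N(C)_2| = 14 (composable pairs)
Total = 5 + 9 + 14 = 28

28


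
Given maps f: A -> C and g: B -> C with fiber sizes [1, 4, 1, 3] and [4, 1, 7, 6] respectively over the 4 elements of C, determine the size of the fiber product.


The pullback A x_C B consists of pairs (a, b) with f(a) = g(b).
For each element c in C, the fiber product has |f^-1(c)| * |g^-1(c)| elements.
Summing over C: 1 * 4 + 4 * 1 + 1 * 7 + 3 * 6
= 4 + 4 + 7 + 18 = 33

33


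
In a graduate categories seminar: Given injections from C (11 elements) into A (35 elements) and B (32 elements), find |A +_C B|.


The pushout A +_C B identifies the images of C in A and B.
|A +_C B| = |A| + |B| - |C| (for injections).
= 35 + 32 - 11 = 56

56


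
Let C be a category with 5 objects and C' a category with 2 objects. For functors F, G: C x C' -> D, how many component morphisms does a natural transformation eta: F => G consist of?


A natural transformation eta: F => G assigns one component morphism per
object of the domain category.
The domain is the product category C x C', so
|Ob(C x C')| = |Ob(C)| * |Ob(C')| = 5 * 2 = 10.
Therefore eta has 10 component morphisms.

10


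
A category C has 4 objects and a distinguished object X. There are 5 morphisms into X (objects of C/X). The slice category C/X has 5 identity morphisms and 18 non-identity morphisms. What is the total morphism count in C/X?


In the slice category C/X, objects are morphisms to X.
Identity morphisms: 5 (one per object of C/X).
Non-identity morphisms: 18.
Total = 5 + 18 = 23

23


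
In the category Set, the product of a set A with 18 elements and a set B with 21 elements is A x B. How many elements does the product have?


In Set, the product A x B is the Cartesian product.
By the universal property, |A x B| = |A| * |B|.
|A x B| = 18 * 21 = 378

378


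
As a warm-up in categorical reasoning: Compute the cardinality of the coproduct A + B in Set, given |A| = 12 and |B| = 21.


In Set, the coproduct A + B is the disjoint union.
|A + B| = |A| + |B| = 12 + 21 = 33

33


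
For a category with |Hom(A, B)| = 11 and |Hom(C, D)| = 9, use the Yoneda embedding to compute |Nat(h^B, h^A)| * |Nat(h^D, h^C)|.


By the Yoneda lemma, Nat(h^B, h^A) is isomorphic to Hom(A, B),
so |Nat(h^B, h^A)| = |Hom(A, B)| and |Nat(h^D, h^C)| = |Hom(C, D)|.
|Hom(A, B)| = 11, |Hom(C, D)| = 9.
|Nat(h^B, h^A) x Nat(h^D, h^C)| = 11 * 9 = 99

99


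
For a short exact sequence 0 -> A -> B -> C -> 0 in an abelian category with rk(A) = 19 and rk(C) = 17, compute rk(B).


For a short exact sequence 0 -> A -> B -> C -> 0,
rank is additive: rank(B) = rank(A) + rank(C).
rank(B) = 19 + 17 = 36

36


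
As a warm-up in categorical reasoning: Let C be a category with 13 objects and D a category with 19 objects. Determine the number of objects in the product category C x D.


The product category C x D has objects that are pairs (c, d).
Number of pairs = |Ob(C)| * |Ob(D)| = 13 * 19 = 247

247


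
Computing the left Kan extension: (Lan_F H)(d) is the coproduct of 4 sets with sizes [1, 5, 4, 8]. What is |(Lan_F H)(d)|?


Pointwise, the left Kan extension (Lan_F H)(d) is the colimit, indexed
by the comma category (F downarrow d), of H composed with the
projection (F downarrow d) -> C. Here that colimit is given
as a coproduct (disjoint union) of sets, so its cardinality is the
sum of the sizes of the summands.
Coproduct of sets with sizes: 1 + 5 + 4 + 8
= 18

18


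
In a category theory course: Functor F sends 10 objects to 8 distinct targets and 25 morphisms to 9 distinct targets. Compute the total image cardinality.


The image of F consists of distinct objects and distinct morphisms.
|Im(F)| on objects = 8
|Im(F)| on morphisms = 9
Total image cardinality = 8 + 9 = 17

17


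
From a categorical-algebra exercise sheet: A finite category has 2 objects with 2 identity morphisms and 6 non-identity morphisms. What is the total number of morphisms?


Each object has an identity morphism, giving 2 identities.
Adding the 6 non-identity morphisms:
Total = 2 + 6 = 8

8


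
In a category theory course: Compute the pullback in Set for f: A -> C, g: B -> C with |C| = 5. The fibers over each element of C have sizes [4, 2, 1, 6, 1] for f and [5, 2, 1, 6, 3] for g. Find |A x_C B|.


The pullback A x_C B consists of pairs (a, b) with f(a) = g(b).
For each element c in C, the fiber product has |f^-1(c)| * |g^-1(c)| elements.
Summing over C: 4 * 5 + 2 * 2 + 1 * 1 + 6 * 6 + 1 * 3
= 20 + 4 + 1 + 36 + 3 = 64

64


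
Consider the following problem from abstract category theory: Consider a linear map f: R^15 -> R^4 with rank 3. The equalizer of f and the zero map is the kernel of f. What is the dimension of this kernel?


The equalizer of f and the zero map is ker(f).
By the rank-nullity theorem: dim(ker(f)) = dim(domain) - rank(f).
dim(ker(f)) = 15 - 3 = 12

12


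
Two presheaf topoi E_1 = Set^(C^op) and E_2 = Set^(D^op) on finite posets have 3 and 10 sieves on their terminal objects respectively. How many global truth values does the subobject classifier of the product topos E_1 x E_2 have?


In a product of presheaf topoi E_1 x E_2, the subobject classifier
is Omega = Omega_1 x Omega_2 (componentwise), so
|Omega(top)| = |Omega_1(top_1)| * |Omega_2(top_2)|.
= 3 * 10 = 30.

30


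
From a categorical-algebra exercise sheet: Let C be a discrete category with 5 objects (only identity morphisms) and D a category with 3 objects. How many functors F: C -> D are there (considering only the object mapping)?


A functor from a discrete category C to D is determined by
where each object maps. Each of the 5 objects of C can map
to any of the 3 objects of D independently.
Number of functors = 3^5 = 243

243


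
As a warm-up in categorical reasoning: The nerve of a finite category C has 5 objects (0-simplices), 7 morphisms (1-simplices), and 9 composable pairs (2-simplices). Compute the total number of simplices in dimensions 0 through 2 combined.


The 2-skeleton of the nerve N(C) consists of simplices in dimensions 0, 1, 2:
  |N(C)_0| = 5 (objects)
  |N(C)_1| = 7 (morphisms)
  |N(C)_2| = 9 (composable pairs)
Total = 5 + 7 + 9 = 21

21


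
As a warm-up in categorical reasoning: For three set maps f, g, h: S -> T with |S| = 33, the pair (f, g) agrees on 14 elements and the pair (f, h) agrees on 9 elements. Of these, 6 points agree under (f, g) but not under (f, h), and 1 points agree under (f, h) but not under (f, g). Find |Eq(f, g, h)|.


Eq(f, g, h) is the triple-agreement set: points in S where all three
maps take the same value. Using inclusion-exclusion on the pairwise data:
Pair (f, g) agrees on 14 points; pair (f, h) on 9 points.
Points agreeing under (f, g) but not (f, h) = 6; under (f, h) but not (f, g) = 1.
Triple-agreement = agreement-in-(f, g) minus points that agree under (f, g) but not (f, h):
|Eq(f, g, h)| = 14 - 6 = 8
(cross-check via (f, h): 9 - 1 = 8.)

8


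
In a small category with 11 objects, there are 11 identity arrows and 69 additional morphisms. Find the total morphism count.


Each object has an identity morphism, giving 11 identities.
Adding the 69 non-identity morphisms:
Total = 11 + 69 = 80

80


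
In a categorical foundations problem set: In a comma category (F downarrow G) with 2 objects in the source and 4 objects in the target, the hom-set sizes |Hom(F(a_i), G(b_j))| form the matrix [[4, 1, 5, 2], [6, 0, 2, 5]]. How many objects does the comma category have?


Objects of (F downarrow G) are triples (a, b, h: F(a)->G(b)).
The count equals the sum of all entries in the hom-matrix.
sum(row 0) = 12
sum(row 1) = 13
Grand total = 25

25


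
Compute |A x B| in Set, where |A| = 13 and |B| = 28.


In Set, the product A x B is the Cartesian product.
By the universal property, |A x B| = |A| * |B|.
|A x B| = 13 * 28 = 364

364


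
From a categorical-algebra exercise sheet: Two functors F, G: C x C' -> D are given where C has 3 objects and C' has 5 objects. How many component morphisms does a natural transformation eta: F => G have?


A natural transformation eta: F => G assigns one component morphism per
object of the domain category.
The domain is the product category C x C', so
|Ob(C x C')| = |Ob(C)| * |Ob(C')| = 3 * 5 = 15.
Therefore eta has 15 component morphisms.

15


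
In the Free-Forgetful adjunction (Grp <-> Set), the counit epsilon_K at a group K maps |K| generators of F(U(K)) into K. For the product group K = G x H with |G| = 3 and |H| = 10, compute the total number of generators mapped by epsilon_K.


The counit epsilon_K: F(U(K)) -> K of the Free-Forgetful adjunction
maps |K| generators of F(U(K)) into K. For K = G x H (the product group),
|G x H| = |G| * |H|.
Total generators mapped = 3 * 10 = 30.

30


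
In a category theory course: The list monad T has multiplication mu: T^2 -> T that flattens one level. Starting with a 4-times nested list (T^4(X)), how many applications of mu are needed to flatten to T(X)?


Each application of mu: T^2 -> T removes one layer of nesting.
Starting at depth 4 (i.e., T^4(X)), we need to reach T(X).
Number of mu applications = 4 - 1 = 3

3


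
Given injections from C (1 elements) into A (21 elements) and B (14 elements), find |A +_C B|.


The pushout A +_C B identifies the images of C in A and B.
|A +_C B| = |A| + |B| - |C| (for injections).
= 21 + 14 - 1 = 34

34


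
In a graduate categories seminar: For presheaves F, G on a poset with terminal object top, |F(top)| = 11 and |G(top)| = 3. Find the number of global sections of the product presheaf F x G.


Global sections of a presheaf on a poset with terminal top satisfy
Gamma(H) ~ H(top). Presheaves admit pointwise products, so
(F x G)(top) = F(top) x G(top) (Cartesian product).
|Gamma(F x G)| = |F(top)| * |G(top)| = 11 * 3 = 33.

33


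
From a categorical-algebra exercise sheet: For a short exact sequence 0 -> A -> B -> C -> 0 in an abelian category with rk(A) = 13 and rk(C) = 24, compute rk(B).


For a short exact sequence 0 -> A -> B -> C -> 0,
rank is additive: rank(B) = rank(A) + rank(C).
rank(B) = 13 + 24 = 37

37


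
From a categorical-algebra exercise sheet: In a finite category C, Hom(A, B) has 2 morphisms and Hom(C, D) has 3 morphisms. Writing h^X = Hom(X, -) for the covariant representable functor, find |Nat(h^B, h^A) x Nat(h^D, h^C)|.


By the Yoneda lemma, Nat(h^B, h^A) is isomorphic to Hom(A, B),
so |Nat(h^B, h^A)| = |Hom(A, B)| and |Nat(h^D, h^C)| = |Hom(C, D)|.
|Hom(A, B)| = 2, |Hom(C, D)| = 3.
|Nat(h^B, h^A) x Nat(h^D, h^C)| = 2 * 3 = 6

6


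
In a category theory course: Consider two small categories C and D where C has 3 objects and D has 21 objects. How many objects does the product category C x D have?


The product category C x D has objects that are pairs (c, d).
Number of pairs = |Ob(C)| * |Ob(D)| = 3 * 21 = 63

63


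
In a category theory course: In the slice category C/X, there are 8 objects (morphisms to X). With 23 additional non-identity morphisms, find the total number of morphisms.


In the slice category C/X, objects are morphisms to X.
Identity morphisms: 8 (one per object of C/X).
Non-identity morphisms: 23.
Total = 8 + 23 = 31

31


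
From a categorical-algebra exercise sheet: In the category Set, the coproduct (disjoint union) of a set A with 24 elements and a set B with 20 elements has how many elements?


In Set, the coproduct A + B is the disjoint union.
|A + B| = |A| + |B| = 24 + 20 = 44

44


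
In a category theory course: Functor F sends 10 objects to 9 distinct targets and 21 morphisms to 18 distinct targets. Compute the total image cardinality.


The image of F consists of distinct objects and distinct morphisms.
|Im(F)| on objects = 9
|Im(F)| on morphisms = 18
Total image cardinality = 9 + 18 = 27

27


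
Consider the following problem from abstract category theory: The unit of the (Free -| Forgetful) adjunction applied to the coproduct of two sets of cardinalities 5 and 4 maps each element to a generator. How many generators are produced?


The unit eta_X: X -> U(F(X)) of the Free-Forgetful adjunction
maps each element of X to a generator of F(X). For X = S + T (disjoint
union in Set), |S + T| = |S| + |T|.
Total mappings = 5 + 4 = 9.

9


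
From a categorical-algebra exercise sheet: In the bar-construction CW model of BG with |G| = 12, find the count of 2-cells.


In the bar-construction CW model of BG, the n-cells are indexed by
n-tuples [g_1|...|g_n] of non-identity elements of G (degenerate
simplices with some g_i = e do not contribute cells), so there are
(|G| - 1)^n n-cells.
For dim = 2 with |G| = 12:
cells = (12 - 1)^2 = 11^2 = 121

121


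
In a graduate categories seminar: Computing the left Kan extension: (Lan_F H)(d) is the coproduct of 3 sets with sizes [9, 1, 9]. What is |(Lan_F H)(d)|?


Pointwise, the left Kan extension (Lan_F H)(d) is the colimit, indexed
by the comma category (F downarrow d), of H composed with the
projection (F downarrow d) -> C. Here that colimit is given
as a coproduct (disjoint union) of sets, so its cardinality is the
sum of the sizes of the summands.
Coproduct of sets with sizes: 9 + 1 + 9
= 19

19


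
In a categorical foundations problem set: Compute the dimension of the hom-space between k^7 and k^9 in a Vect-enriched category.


In Vect-enriched categories, Hom(k^n, k^m) is the space of m x n matrices.
dim(Hom(k^7, k^9)) = 9 * 7 = 63

63


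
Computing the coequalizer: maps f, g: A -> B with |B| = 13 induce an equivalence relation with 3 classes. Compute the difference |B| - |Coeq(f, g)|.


The coequalizer Coeq(f, g) = B / ~ has one element per equivalence class.
|B| = 13, |Coeq(f, g)| = 3.
|B| - |Coeq(f, g)| = 13 - 3 = 10.

10


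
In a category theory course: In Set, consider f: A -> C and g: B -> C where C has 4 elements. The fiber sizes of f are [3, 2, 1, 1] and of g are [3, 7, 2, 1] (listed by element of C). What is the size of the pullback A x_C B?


The pullback A x_C B consists of pairs (a, b) with f(a) = g(b).
For each element c in C, the fiber product has |f^-1(c)| * |g^-1(c)| elements.
Summing over C: 3 * 3 + 2 * 7 + 1 * 2 + 1 * 1
= 9 + 14 + 2 + 1 = 26

26


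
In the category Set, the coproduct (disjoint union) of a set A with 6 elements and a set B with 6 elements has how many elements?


In Set, the coproduct A + B is the disjoint union.
|A + B| = |A| + |B| = 6 + 6 = 12

12


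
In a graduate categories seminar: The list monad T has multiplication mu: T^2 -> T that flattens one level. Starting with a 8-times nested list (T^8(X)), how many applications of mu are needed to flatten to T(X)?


Each application of mu: T^2 -> T removes one layer of nesting.
Starting at depth 8 (i.e., T^8(X)), we need to reach T(X).
Number of mu applications = 8 - 1 = 7

7


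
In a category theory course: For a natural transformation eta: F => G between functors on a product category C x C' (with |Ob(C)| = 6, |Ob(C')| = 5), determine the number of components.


A natural transformation eta: F => G assigns one component morphism per
object of the domain category.
The domain is the product category C x C', so
|Ob(C x C')| = |Ob(C)| * |Ob(C')| = 6 * 5 = 30.
Therefore eta has 30 component morphisms.

30


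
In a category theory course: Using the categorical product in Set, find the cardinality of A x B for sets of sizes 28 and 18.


In Set, the product A x B is the Cartesian product.
By the universal property, |A x B| = |A| * |B|.
|A x B| = 28 * 18 = 504

504


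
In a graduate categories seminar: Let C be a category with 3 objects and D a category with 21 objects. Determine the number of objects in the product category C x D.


The product category C x D has objects that are pairs (c, d).
Number of pairs = |Ob(C)| * |Ob(D)| = 3 * 21 = 63

63


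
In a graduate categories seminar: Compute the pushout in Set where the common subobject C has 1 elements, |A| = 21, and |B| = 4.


The pushout A +_C B identifies the images of C in A and B.
|A +_C B| = |A| + |B| - |C| (for injections).
= 21 + 4 - 1 = 24

24


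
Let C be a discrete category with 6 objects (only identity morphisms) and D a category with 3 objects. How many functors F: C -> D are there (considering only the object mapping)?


A functor from a discrete category C to D is determined by
where each object maps. Each of the 6 objects of C can map
to any of the 3 objects of D independently.
Number of functors = 3^6 = 729

729


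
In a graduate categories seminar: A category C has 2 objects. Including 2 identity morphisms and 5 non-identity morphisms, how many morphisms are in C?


Each object has an identity morphism, giving 2 identities.
Adding the 5 non-identity morphisms:
Total = 2 + 5 = 7

7


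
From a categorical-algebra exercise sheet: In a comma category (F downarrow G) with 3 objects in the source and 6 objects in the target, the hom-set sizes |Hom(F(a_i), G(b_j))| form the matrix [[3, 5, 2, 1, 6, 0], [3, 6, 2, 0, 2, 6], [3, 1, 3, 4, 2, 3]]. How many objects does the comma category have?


Objects of (F downarrow G) are triples (a, b, h: F(a)->G(b)).
The count equals the sum of all entries in the hom-matrix.
sum(row 0) = 17
sum(row 1) = 19
sum(row 2) = 16
Grand total = 52

52
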